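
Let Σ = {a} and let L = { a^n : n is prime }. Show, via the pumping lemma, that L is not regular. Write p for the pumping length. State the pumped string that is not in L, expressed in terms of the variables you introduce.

Toward a contradiction, assume L is regular with pumping length p.
Let q be a prime with q ≥ p+2 (infinitely many primes exist), and take w = a^q ∈ L with |w| = q ≥ p.
By the pumping lemma, w = xyz with |xy| ≤ p and |y| ≥ 1.
Then y = a^k for some k with 1 ≤ k ≤ p.
Since 1 ≤ k ≤ p, |xz| = q-k. Pump with i = q+1: |xy^{q+1}z| = (q-k)+(q+1)k = q+qk = q(1+k), which is composite (both factors ≥ 2). So xy^{q+1}z = a^{q(1+k)} ∉ L.
This contradicts the pumping lemma, so L is not regular.

a^{q(1+k)}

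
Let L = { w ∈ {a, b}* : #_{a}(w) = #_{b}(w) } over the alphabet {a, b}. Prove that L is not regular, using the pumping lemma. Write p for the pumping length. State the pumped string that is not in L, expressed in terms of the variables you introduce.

Assume L is regular. Let p be the pumping length given by the pumping lemma.
Choose w = a^p b^p ∈ L with |w| = 2p ≥ p.
By the pumping lemma, w = xyz with |xy| ≤ p and y is nonempty.
Because |xy| ≤ p and w begins with p copies of a, we have y = a^k with 1 ≤ k ≤ p.
Pump with i = 2: xy^2z = a^{p+k} b^p has p+k occurrences of a but only p of b. Since k ≥ 1 the counts differ, so xy^2z ∉ L.
This contradicts the pumping lemma, so L is not regular.

a^{p+k} b^p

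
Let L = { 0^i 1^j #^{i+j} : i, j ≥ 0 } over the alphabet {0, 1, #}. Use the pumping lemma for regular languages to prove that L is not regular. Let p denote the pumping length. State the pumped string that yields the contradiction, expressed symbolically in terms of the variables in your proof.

0^{p+k} 1^p #^{2p}

Toward a contradiction, assume L is regular with pumping length p.
Take w = 0^p 1^p #^{2p} ∈ L (with i=j=p, i+j=2p), |w| = 4p ≥ p.
Write w = xyz as guaranteed by the lemma, with |xy| ≤ p and |y| ≥ 1.
The first p characters of w are 0's, so xy (and hence y) consists only of 0's. Write y = 0^k, 1 ≤ k ≤ p.
Consider xy^2z = 0^{p+k} 1^p #^{2p}. Now the 0- and 1-counts sum to 2p+k, but the #-count is 2p ≠ 2p+k. So xy^2z ∉ L.
This contradicts the pumping lemma, so L is not regular.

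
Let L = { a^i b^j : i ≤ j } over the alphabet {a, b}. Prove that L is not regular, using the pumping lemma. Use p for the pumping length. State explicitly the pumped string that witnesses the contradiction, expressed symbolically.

Suppose for contradiction that L is regular, and let p be the pumping length.
Choose w = a^p b^p ∈ L, with |w| = 2p ≥ p.
Write w = xyz as guaranteed by the lemma, with |xy| ≤ p and y is nonempty.
Because |xy| ≤ p and w begins with p copies of a, we have y = a^k with 1 ≤ k ≤ p.
Consider xy^2z = a^{p+k} b^p. Since k ≥ 1, the a-count p+k exceeds the b-count p, so i ≤ j fails; thus xy^2z ∉ L.
Contradiction. Therefore L is not regular.

a^{p+k} b^p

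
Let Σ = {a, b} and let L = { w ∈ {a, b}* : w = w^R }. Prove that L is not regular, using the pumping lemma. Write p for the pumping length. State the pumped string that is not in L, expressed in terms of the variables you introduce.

a^{p+k} b a^p

Toward a contradiction, assume L is regular with pumping length p.
Take w = a^p b a^p, a palindrome of length 2p+1 ≥ p.
The pumping lemma gives a decomposition w = xyz where |xy| ≤ p and y is nonempty.
The first p characters of w are a's, so xy (and hence y) consists only of a's. Write y = a^k, 1 ≤ k ≤ p.
Pump with i = 2: xy^2z = a^{p+k} b a^p. Its reverse is a^p b a^{p+k}, which differs from xy^2z since k ≥ 1. So xy^2z is not a palindrome and xy^2z ∉ L.
This contradicts the pumping lemma, so L is not regular.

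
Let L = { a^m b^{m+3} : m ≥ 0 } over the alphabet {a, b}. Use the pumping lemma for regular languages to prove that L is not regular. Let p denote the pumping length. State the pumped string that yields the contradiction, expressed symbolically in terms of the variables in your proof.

Assume L is regular; let p be its pumping constant.
Let w = a^p b^{p+3} ∈ L; note |w| = 2p+3 ≥ p.
Write w = xyz as guaranteed by the lemma, with |xy| ≤ p and |y| > 0.
The first p characters of w are a's, so xy (and hence y) consists only of a's. Write y = a^k, 1 ≤ k ≤ p.
Pump with i = 2: xy^2z = a^{p+k} b^{p+3}. For this to lie in L we would need p+3 = (p+k)+3, which forces k = 0. But k ≥ 1, so xy^2z ∉ L.
This contradicts the pumping lemma, so L is not regular.

a^{p+k} b^{p+3}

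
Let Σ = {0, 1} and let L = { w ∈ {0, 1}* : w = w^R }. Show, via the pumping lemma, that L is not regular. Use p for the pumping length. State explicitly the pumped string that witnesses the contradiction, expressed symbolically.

Suppose for contradiction that L is regular, and let p be the pumping length.
Take w = 0^p 1 0^p, a palindrome of length 2p+1 ≥ p.
By the pumping lemma, w = xyz with |xy| ≤ p and |y| ≥ 1.
Since the first p symbols of w are all 0's and |xy| ≤ p, y lies entirely in the leading 0-block: y = 0^k for some k with 1 ≤ k ≤ p.
Pump with i = 2: xy^2z = 0^{p+k} 1 0^p. Its reverse is 0^p 1 0^{p+k}, which differs from xy^2z since k ≥ 1. So xy^2z is not a palindrome and xy^2z ∉ L.
This is a contradiction; hence L is not regular.

0^{p+k} 1 0^p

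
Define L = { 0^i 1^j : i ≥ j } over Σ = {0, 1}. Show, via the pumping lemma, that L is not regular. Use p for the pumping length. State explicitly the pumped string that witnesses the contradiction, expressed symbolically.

Assume L is regular. Let p be the pumping length given by the pumping lemma.
Choose w = 0^p 1^p ∈ L, with |w| = 2p ≥ p.
The pumping lemma gives a decomposition w = xyz where |xy| ≤ p and |y| > 0.
Since the first p symbols of w are all 0's and |xy| ≤ p, y lies entirely in the leading 0-block: y = 0^k for some k with 1 ≤ k ≤ p.
Consider xy^0z = xz = 0^{p-k} 1^p. Since k ≥ 1, the 0-count p-k is less than p, so i ≥ j fails; thus xz ∉ L.
Contradiction. Therefore L is not regular.

0^{p-k} 1^p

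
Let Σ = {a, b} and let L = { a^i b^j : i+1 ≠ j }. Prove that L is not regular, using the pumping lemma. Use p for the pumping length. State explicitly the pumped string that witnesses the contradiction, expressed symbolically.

Assume L is regular; let p be its pumping constant.
Choose w = a^p b^{p+p!+1}. Since p ≠ (p+p!+1)-1 = p+p!, w ∈ L; and |w| ≥ p.
By the pumping lemma, w = xyz with |xy| ≤ p and |y| > 0.
Because |xy| ≤ p and w begins with p copies of a, we have y = a^k with 1 ≤ k ≤ p.
Since 1 ≤ k ≤ p, k divides p!; set t = 1 + p!/k. Then xy^t z has p + (p!/k)·k = p + p! copies of a. Now the a-count is p+p! and (b-count)-1 = (p+p!+1)-1 = p+p!, so i+1 ≠ j fails. So xy^t z = a^{p+p!} b^{p+p!+1} ∉ L.
This contradicts the pumping lemma, so L is not regular.

a^{p+p!} b^{p+p!+1}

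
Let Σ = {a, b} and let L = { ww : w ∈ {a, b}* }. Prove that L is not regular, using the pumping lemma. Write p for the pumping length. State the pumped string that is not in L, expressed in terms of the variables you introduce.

a^{p+k} b^p a^p b^p

Assume L is regular; let p be its pumping constant.
Take w = a^p b^p a^p b^p = uu where u = a^pb^p; then w ∈ L and |w| = 4p ≥ p.
The pumping lemma gives a decomposition w = xyz where |xy| ≤ p and |y| ≥ 1.
Since the first p symbols of w are all a's and |xy| ≤ p, y lies entirely in the leading a-block: y = a^k for some k with 1 ≤ k ≤ p.
Pump with i = 2: xy^2z = a^{p+k} b^p a^p b^p, of length 4p+k. Suppose this equals vv. The string starts with a and ends with b, so v does too; thus the boundary between the two copies of v is a b→a transition. There is exactly one such transition, at position 2p+k, so |v| = 2p+k and |vv| = 4p+2k ≠ 4p+k since k ≥ 1. So xy^2z ∉ L.
This is a contradiction; hence L is not regular.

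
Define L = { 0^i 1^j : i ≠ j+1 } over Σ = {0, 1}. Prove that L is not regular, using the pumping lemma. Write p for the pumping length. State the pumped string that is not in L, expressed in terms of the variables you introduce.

Suppose for contradiction that L is regular, and let p be the pumping length.
Choose w = 0^p 1^{p+p!-1}. Since p ≠ (p+p!-1)+1 = p+p!, w ∈ L; and |w| ≥ p.
Write w = xyz as guaranteed by the lemma, with |xy| ≤ p and |y| ≥ 1.
Because |xy| ≤ p and w begins with p copies of 0, we have y = 0^k with 1 ≤ k ≤ p.
Since 1 ≤ k ≤ p, k divides p!; set t = 1 + p!/k. Then xy^t z has p + (p!/k)·k = p + p! copies of 0. Now the 0-count is p+p! and (1-count)+1 = (p+p!-1)+1 = p+p!, so i ≠ j+1 fails. So xy^t z = 0^{p+p!} 1^{p+p!-1} ∉ L.
This contradicts the pumping lemma, so L is not regular.

0^{p+p!} 1^{p+p!-1}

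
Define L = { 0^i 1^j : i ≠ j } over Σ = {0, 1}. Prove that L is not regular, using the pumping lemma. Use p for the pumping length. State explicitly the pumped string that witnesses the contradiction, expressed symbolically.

Suppose for contradiction that L is regular, and let p be the pumping length.
Choose w = 0^p 1^{p+p!}. Since p ≠ p+p!, w ∈ L; and |w| ≥ p.
Write w = xyz as guaranteed by the lemma, with |xy| ≤ p and |y| > 0.
Since the first p symbols of w are all 0's and |xy| ≤ p, y lies entirely in the leading 0-block: y = 0^k for some k with 1 ≤ k ≤ p.
Since 1 ≤ k ≤ p, k divides p!; set t = 1 + p!/k. Then xy^t z has p + (p!/k)·k = p + p! copies of 0. Now the 0-count equals the 1-count, so i ≠ j fails. So xy^t z = 0^{p+p!} 1^{p+p!} ∉ L.
Contradiction. Therefore L is not regular.

0^{p+p!} 1^{p+p!}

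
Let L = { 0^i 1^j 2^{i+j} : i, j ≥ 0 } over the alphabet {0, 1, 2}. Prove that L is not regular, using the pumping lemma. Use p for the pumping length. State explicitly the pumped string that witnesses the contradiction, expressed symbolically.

0^{p+k} 1^p 2^{2p}

Toward a contradiction, assume L is regular with pumping length p.
Take w = 0^p 1^p 2^{2p} ∈ L (with i=j=p, i+j=2p), |w| = 4p ≥ p.
The pumping lemma gives a decomposition w = xyz where |xy| ≤ p and y is nonempty.
The first p characters of w are 0's, so xy (and hence y) consists only of 0's. Write y = 0^k, 1 ≤ k ≤ p.
Consider xy^2z = 0^{p+k} 1^p 2^{2p}. Now the 0- and 1-counts sum to 2p+k, but the 2-count is 2p ≠ 2p+k. So xy^2z ∉ L.
This is a contradiction; hence L is not regular.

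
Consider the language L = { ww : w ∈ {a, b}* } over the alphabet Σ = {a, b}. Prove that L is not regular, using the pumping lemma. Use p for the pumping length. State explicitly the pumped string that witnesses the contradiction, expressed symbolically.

Assume L is regular; let p be its pumping constant.
Take w = a^p b^p a^p b^p = uu where u = a^pb^p; then w ∈ L and |w| = 4p ≥ p.
By the pumping lemma, w = xyz with |xy| ≤ p and |y| > 0.
Since the first p symbols of w are all a's and |xy| ≤ p, y lies entirely in the leading a-block: y = a^k for some k with 1 ≤ k ≤ p.
Pump with i = 2: xy^2z = a^{p+k} b^p a^p b^p, of length 4p+k. Suppose this equals vv. The string starts with a and ends with b, so v does too; thus the boundary between the two copies of v is a b→a transition. There is exactly one such transition, at position 2p+k, so |v| = 2p+k and |vv| = 4p+2k ≠ 4p+k since k ≥ 1. So xy^2z ∉ L.
This is a contradiction; hence L is not regular.

a^{p+k} b^p a^p b^p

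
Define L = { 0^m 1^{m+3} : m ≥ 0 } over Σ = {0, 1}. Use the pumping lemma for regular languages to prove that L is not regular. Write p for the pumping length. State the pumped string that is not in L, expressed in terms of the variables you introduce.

0^{p+k} 1^{p+3}

Toward a contradiction, assume L is regular with pumping length p.
Let w = 0^p 1^{p+3} ∈ L; note |w| = 2p+3 ≥ p.
Write w = xyz as guaranteed by the lemma, with |xy| ≤ p and |y| > 0.
Because |xy| ≤ p and w begins with p copies of 0, we have y = 0^k with 1 ≤ k ≤ p.
Pump with i = 2: xy^2z = 0^{p+k} 1^{p+3}. For this to lie in L we would need p+3 = (p+k)+3, which forces k = 0. But k ≥ 1, so xy^2z ∉ L.
Contradiction. Therefore L is not regular.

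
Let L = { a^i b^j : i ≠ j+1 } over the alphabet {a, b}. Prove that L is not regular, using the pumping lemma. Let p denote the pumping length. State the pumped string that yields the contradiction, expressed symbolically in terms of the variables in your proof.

a^{p+p!} b^{p+p!-1}

Toward a contradiction, assume L is regular with pumping length p.
Choose w = a^p b^{p+p!-1}. Since p ≠ (p+p!-1)+1 = p+p!, w ∈ L; and |w| ≥ p.
Write w = xyz as guaranteed by the lemma, with |xy| ≤ p and y is nonempty.
Since the first p symbols of w are all a's and |xy| ≤ p, y lies entirely in the leading a-block: y = a^k for some k with 1 ≤ k ≤ p.
Since 1 ≤ k ≤ p, k divides p!; set t = 1 + p!/k. Then xy^t z has p + (p!/k)·k = p + p! copies of a. Now the a-count is p+p! and (b-count)+1 = (p+p!-1)+1 = p+p!, so i ≠ j+1 fails. So xy^t z = a^{p+p!} b^{p+p!-1} ∉ L.
This is a contradiction; hence L is not regular.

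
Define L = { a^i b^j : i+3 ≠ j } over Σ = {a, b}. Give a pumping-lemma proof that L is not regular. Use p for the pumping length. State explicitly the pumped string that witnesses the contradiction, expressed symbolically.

Suppose for contradiction that L is regular, and let p be the pumping length.
Choose w = a^p b^{p+p!+3}. Since p ≠ (p+p!+3)-3 = p+p!, w ∈ L; and |w| ≥ p.
The pumping lemma gives a decomposition w = xyz where |xy| ≤ p and y is nonempty.
The first p characters of w are a's, so xy (and hence y) consists only of a's. Write y = a^k, 1 ≤ k ≤ p.
Since 1 ≤ k ≤ p, k divides p!; set t = 1 + p!/k. Then xy^t z has p + (p!/k)·k = p + p! copies of a. Now the a-count is p+p! and (b-count)-3 = (p+p!+3)-3 = p+p!, so i+3 ≠ j fails. So xy^t z = a^{p+p!} b^{p+p!+3} ∉ L.
Contradiction. Therefore L is not regular.

a^{p+p!} b^{p+p!+3}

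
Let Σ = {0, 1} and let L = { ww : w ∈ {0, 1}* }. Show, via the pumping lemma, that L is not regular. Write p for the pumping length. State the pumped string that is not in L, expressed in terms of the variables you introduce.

Suppose for contradiction that L is regular, and let p be the pumping length.
Take w = 0^p 1^p 0^p 1^p = uu where u = 0^p1^p; then w ∈ L and |w| = 4p ≥ p.
By the pumping lemma, w = xyz with |xy| ≤ p and |y| > 0.
Since the first p symbols of w are all 0's and |xy| ≤ p, y lies entirely in the leading 0-block: y = 0^k for some k with 1 ≤ k ≤ p.
Pump with i = 2: xy^2z = 0^{p+k} 1^p 0^p 1^p, of length 4p+k. Suppose this equals vv. The string starts with 0 and ends with 1, so v does too; thus the boundary between the two copies of v is a 1→0 transition. There is exactly one such transition, at position 2p+k, so |v| = 2p+k and |vv| = 4p+2k ≠ 4p+k since k ≥ 1. So xy^2z ∉ L.
This is a contradiction; hence L is not regular.

0^{p+k} 1^p 0^p 1^p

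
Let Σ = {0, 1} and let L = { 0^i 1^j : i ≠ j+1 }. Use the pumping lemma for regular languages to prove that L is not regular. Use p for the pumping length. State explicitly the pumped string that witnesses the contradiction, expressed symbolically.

Assume L is regular; let p be its pumping constant.
Choose w = 0^p 1^{p+p!-1}. Since p ≠ (p+p!-1)+1 = p+p!, w ∈ L; and |w| ≥ p.
The pumping lemma gives a decomposition w = xyz where |xy| ≤ p and y is nonempty.
The first p characters of w are 0's, so xy (and hence y) consists only of 0's. Write y = 0^k, 1 ≤ k ≤ p.
Since 1 ≤ k ≤ p, k divides p!; set t = 1 + p!/k. Then xy^t z has p + (p!/k)·k = p + p! copies of 0. Now the 0-count is p+p! and (1-count)+1 = (p+p!-1)+1 = p+p!, so i ≠ j+1 fails. So xy^t z = 0^{p+p!} 1^{p+p!-1} ∉ L.
This contradicts the pumping lemma, so L is not regular.

0^{p+p!} 1^{p+p!-1}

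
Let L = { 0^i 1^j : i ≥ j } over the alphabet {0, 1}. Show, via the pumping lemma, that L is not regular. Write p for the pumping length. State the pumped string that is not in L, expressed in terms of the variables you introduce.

0^{p-k} 1^p

Assume L is regular; let p be its pumping constant.
Choose w = 0^p 1^p ∈ L, with |w| = 2p ≥ p.
Write w = xyz as guaranteed by the lemma, with |xy| ≤ p and |y| > 0.
The first p characters of w are 0's, so xy (and hence y) consists only of 0's. Write y = 0^k, 1 ≤ k ≤ p.
Consider xy^0z = xz = 0^{p-k} 1^p. Since k ≥ 1, the 0-count p-k is less than p, so i ≥ j fails; thus xz ∉ L.
This is a contradiction; hence L is not regular.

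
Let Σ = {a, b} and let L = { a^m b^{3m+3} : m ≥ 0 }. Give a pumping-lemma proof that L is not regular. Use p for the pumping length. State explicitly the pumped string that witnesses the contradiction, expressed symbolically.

Assume L is regular; let p be its pumping constant.
Choose w = a^p b^{3p+3}, which is in L with |w| = 4p+3 ≥ p.
By the pumping lemma, w = xyz with |xy| ≤ p and |y| > 0.
Since the first p symbols of w are all a's and |xy| ≤ p, y lies entirely in the leading a-block: y = a^k for some k with 1 ≤ k ≤ p.
Pump with i = 2: xy^2z = a^{p+k} b^{3p+3}. For this to lie in L we would need 3p+3 = 3(p+k)+3, which forces k = 0. But k ≥ 1, so xy^2z ∉ L.
This contradicts the pumping lemma, so L is not regular.

a^{p+k} b^{3p+3}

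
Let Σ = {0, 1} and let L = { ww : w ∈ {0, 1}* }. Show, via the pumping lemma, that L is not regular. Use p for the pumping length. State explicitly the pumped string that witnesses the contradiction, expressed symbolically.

0^{p+k} 1^p 0^p 1^p

Assume L is regular. Let p be the pumping length given by the pumping lemma.
Take w = 0^p 1^p 0^p 1^p = uu where u = 0^p1^p; then w ∈ L and |w| = 4p ≥ p.
The pumping lemma gives a decomposition w = xyz where |xy| ≤ p and |y| ≥ 1.
Because |xy| ≤ p and w begins with p copies of 0, we have y = 0^k with 1 ≤ k ≤ p.
Pump with i = 2: xy^2z = 0^{p+k} 1^p 0^p 1^p, of length 4p+k. Suppose this equals vv. The string starts with 0 and ends with 1, so v does too; thus the boundary between the two copies of v is a 1→0 transition. There is exactly one such transition, at position 2p+k, so |v| = 2p+k and |vv| = 4p+2k ≠ 4p+k since k ≥ 1. So xy^2z ∉ L.
This is a contradiction; hence L is not regular.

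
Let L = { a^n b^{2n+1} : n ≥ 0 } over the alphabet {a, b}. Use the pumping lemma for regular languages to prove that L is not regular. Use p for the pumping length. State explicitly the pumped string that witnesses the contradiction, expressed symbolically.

Toward a contradiction, assume L is regular with pumping length p.
Take w = a^p b^{2p+1}. Then w ∈ L and |w| = 3p+1 ≥ p.
By the pumping lemma, w = xyz with |xy| ≤ p and |y| > 0.
Since the first p symbols of w are all a's and |xy| ≤ p, y lies entirely in the leading a-block: y = a^k for some k with 1 ≤ k ≤ p.
Pump with i = 2: xy^2z = a^{p+k} b^{2p+1}. For this to lie in L we would need 2p+1 = 2(p+k)+1, which forces k = 0. But k ≥ 1, so xy^2z ∉ L.
This contradicts the pumping lemma, so L is not regular.

a^{p+k} b^{2p+1}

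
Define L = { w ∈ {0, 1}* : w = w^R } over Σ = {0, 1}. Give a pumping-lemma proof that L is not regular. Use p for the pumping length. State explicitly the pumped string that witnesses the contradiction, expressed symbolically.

Suppose for contradiction that L is regular, and let p be the pumping length.
Take w = 0^p 1 0^p, a palindrome of length 2p+1 ≥ p.
Write w = xyz as guaranteed by the lemma, with |xy| ≤ p and |y| ≥ 1.
Since the first p symbols of w are all 0's and |xy| ≤ p, y lies entirely in the leading 0-block: y = 0^k for some k with 1 ≤ k ≤ p.
Pump with i = 2: xy^2z = 0^{p+k} 1 0^p. Its reverse is 0^p 1 0^{p+k}, which differs from xy^2z since k ≥ 1. So xy^2z is not a palindrome and xy^2z ∉ L.
This contradicts the pumping lemma, so L is not regular.

0^{p+k} 1 0^p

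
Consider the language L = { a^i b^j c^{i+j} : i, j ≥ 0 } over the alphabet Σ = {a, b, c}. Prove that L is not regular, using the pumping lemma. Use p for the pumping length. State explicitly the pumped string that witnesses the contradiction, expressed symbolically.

a^{p+k} b^p c^{2p}

Assume L is regular. Let p be the pumping length given by the pumping lemma.
Take w = a^p b^p c^{2p} ∈ L (with i=j=p, i+j=2p), |w| = 4p ≥ p.
Write w = xyz as guaranteed by the lemma, with |xy| ≤ p and y is nonempty.
Because |xy| ≤ p and w begins with p copies of a, we have y = a^k with 1 ≤ k ≤ p.
Consider xy^2z = a^{p+k} b^p c^{2p}. Now the a- and b-counts sum to 2p+k, but the c-count is 2p ≠ 2p+k. So xy^2z ∉ L.
This contradicts the pumping lemma, so L is not regular.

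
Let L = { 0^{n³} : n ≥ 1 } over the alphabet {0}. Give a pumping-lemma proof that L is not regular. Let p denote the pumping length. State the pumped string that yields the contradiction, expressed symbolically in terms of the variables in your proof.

0^{p³+k}

Toward a contradiction, assume L is regular with pumping length p.
Take w = 0^{p³} ∈ L with |w| = p³ ≥ p.
The pumping lemma gives a decomposition w = xyz where |xy| ≤ p and |y| ≥ 1.
Then y = 0^k for some k with 1 ≤ k ≤ p.
Pump with i = 2: xy^2z = 0^{p³+k}. Since 1 ≤ k ≤ p, p³ < p³+k ≤ p³+p < p³+3p²+3p+1 = (p+1)³, so p³+k is not a perfect cube. So xy^2z ∉ L.
This is a contradiction; hence L is not regular.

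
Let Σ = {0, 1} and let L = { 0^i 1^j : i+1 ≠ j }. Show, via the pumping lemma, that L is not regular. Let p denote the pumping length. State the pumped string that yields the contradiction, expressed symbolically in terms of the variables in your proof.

Suppose for contradiction that L is regular, and let p be the pumping length.
Choose w = 0^p 1^{p+p!+1}. Since p ≠ (p+p!+1)-1 = p+p!, w ∈ L; and |w| ≥ p.
Write w = xyz as guaranteed by the lemma, with |xy| ≤ p and |y| > 0.
Because |xy| ≤ p and w begins with p copies of 0, we have y = 0^k with 1 ≤ k ≤ p.
Since 1 ≤ k ≤ p, k divides p!; set t = 1 + p!/k. Then xy^t z has p + (p!/k)·k = p + p! copies of 0. Now the 0-count is p+p! and (1-count)-1 = (p+p!+1)-1 = p+p!, so i+1 ≠ j fails. So xy^t z = 0^{p+p!} 1^{p+p!+1} ∉ L.
Contradiction. Therefore L is not regular.

0^{p+p!} 1^{p+p!+1}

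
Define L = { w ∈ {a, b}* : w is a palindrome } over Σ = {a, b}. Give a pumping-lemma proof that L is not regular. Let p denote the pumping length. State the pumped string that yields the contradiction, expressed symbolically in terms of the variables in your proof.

a^{p+k} b a^p

Toward a contradiction, assume L is regular with pumping length p.
Take w = a^p b a^p, a palindrome of length 2p+1 ≥ p.
The pumping lemma gives a decomposition w = xyz where |xy| ≤ p and |y| > 0.
Because |xy| ≤ p and w begins with p copies of a, we have y = a^k with 1 ≤ k ≤ p.
Pump with i = 2: xy^2z = a^{p+k} b a^p. Its reverse is a^p b a^{p+k}, which differs from xy^2z since k ≥ 1. So xy^2z is not a palindrome and xy^2z ∉ L.
This is a contradiction; hence L is not regular.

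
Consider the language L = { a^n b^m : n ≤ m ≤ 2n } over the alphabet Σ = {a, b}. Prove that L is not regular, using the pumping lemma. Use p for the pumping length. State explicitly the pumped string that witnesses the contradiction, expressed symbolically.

Assume L is regular. Let p be the pumping length given by the pumping lemma.
Take w = a^p b^p ∈ L (since p ≤ p ≤ 2p), with |w| = 2p ≥ p.
Write w = xyz as guaranteed by the lemma, with |xy| ≤ p and y is nonempty.
Because |xy| ≤ p and w begins with p copies of a, we have y = a^k with 1 ≤ k ≤ p.
Pump with i = 2: xy^2z = a^{p+k} b^p. Now n = p+k > p = m, so the condition n ≤ m fails. Thus xy^2z ∉ L.
Contradiction. Therefore L is not regular.

a^{p+k} b^p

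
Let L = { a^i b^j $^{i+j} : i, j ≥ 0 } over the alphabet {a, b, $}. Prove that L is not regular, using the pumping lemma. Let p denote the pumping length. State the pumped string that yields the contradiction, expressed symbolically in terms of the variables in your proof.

a^{p+k} b^p $^{2p}

Assume L is regular. Let p be the pumping length given by the pumping lemma.
Take w = a^p b^p $^{2p} ∈ L (with i=j=p, i+j=2p), |w| = 4p ≥ p.
By the pumping lemma, w = xyz with |xy| ≤ p and y is nonempty.
Since the first p symbols of w are all a's and |xy| ≤ p, y lies entirely in the leading a-block: y = a^k for some k with 1 ≤ k ≤ p.
Consider xy^2z = a^{p+k} b^p $^{2p}. Now the a- and b-counts sum to 2p+k, but the $-count is 2p ≠ 2p+k. So xy^2z ∉ L.
This is a contradiction; hence L is not regular.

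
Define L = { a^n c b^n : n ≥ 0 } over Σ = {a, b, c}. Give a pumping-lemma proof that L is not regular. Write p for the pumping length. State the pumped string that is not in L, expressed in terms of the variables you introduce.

a^{p+k} c b^p

Toward a contradiction, assume L is regular with pumping length p.
Take w = a^p c b^p ∈ L with |w| = 2p+1 ≥ p.
By the pumping lemma, w = xyz with |xy| ≤ p and y is nonempty.
The first p characters of w are a's, so xy (and hence y) consists only of a's. Write y = a^k, 1 ≤ k ≤ p.
Pump with i = 2: xy^2z = a^{p+k} c b^p, which would require p+k = p. But k ≥ 1, so xy^2z ∉ L.
This is a contradiction; hence L is not regular.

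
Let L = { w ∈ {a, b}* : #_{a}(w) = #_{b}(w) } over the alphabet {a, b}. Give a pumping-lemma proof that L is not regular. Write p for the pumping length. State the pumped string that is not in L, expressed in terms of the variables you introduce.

a^{p+k} b^p

Assume L is regular. Let p be the pumping length given by the pumping lemma.
Choose w = a^p b^p ∈ L with |w| = 2p ≥ p.
The pumping lemma gives a decomposition w = xyz where |xy| ≤ p and |y| ≥ 1.
The first p characters of w are a's, so xy (and hence y) consists only of a's. Write y = a^k, 1 ≤ k ≤ p.
Pump with i = 2: xy^2z = a^{p+k} b^p has p+k occurrences of a but only p of b. Since k ≥ 1 the counts differ, so xy^2z ∉ L.
This contradicts the pumping lemma, so L is not regular.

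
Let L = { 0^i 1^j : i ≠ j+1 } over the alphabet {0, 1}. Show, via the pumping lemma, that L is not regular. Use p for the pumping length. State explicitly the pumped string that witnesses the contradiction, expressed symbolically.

Assume L is regular; let p be its pumping constant.
Choose w = 0^p 1^{p+p!-1}. Since p ≠ (p+p!-1)+1 = p+p!, w ∈ L; and |w| ≥ p.
By the pumping lemma, w = xyz with |xy| ≤ p and |y| ≥ 1.
Because |xy| ≤ p and w begins with p copies of 0, we have y = 0^k with 1 ≤ k ≤ p.
Since 1 ≤ k ≤ p, k divides p!; set t = 1 + p!/k. Then xy^t z has p + (p!/k)·k = p + p! copies of 0. Now the 0-count is p+p! and (1-count)+1 = (p+p!-1)+1 = p+p!, so i ≠ j+1 fails. So xy^t z = 0^{p+p!} 1^{p+p!-1} ∉ L.
This is a contradiction; hence L is not regular.

0^{p+p!} 1^{p+p!-1}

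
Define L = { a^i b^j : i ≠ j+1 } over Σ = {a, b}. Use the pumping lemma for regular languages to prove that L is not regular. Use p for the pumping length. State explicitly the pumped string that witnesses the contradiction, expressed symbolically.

Assume L is regular. Let p be the pumping length given by the pumping lemma.
Choose w = a^p b^{p+p!-1}. Since p ≠ (p+p!-1)+1 = p+p!, w ∈ L; and |w| ≥ p.
Write w = xyz as guaranteed by the lemma, with |xy| ≤ p and |y| ≥ 1.
Since the first p symbols of w are all a's and |xy| ≤ p, y lies entirely in the leading a-block: y = a^k for some k with 1 ≤ k ≤ p.
Since 1 ≤ k ≤ p, k divides p!; set t = 1 + p!/k. Then xy^t z has p + (p!/k)·k = p + p! copies of a. Now the a-count is p+p! and (b-count)+1 = (p+p!-1)+1 = p+p!, so i ≠ j+1 fails. So xy^t z = a^{p+p!} b^{p+p!-1} ∉ L.
Contradiction. Therefore L is not regular.

a^{p+p!} b^{p+p!-1}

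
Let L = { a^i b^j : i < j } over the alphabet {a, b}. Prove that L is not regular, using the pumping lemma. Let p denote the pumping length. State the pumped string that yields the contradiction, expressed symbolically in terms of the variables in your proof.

Suppose for contradiction that L is regular, and let p be the pumping length.
Choose w = a^p b^{p+1} ∈ L, with |w| = 2p+1 ≥ p.
Write w = xyz as guaranteed by the lemma, with |xy| ≤ p and |y| > 0.
Because |xy| ≤ p and w begins with p copies of a, we have y = a^k with 1 ≤ k ≤ p.
Consider xy^2z = a^{p+k} b^{p+1}. Since k ≥ 1, the a-count p+k is at least p+1, so i < j fails; thus xy^2z ∉ L.
This is a contradiction; hence L is not regular.

a^{p+k} b^{p+1}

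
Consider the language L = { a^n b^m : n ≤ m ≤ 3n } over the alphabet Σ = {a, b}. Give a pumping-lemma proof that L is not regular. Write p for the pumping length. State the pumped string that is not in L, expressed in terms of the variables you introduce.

Assume L is regular. Let p be the pumping length given by the pumping lemma.
Take w = a^p b^p ∈ L (since p ≤ p ≤ 3p), with |w| = 2p ≥ p.
By the pumping lemma, w = xyz with |xy| ≤ p and y is nonempty.
Since the first p symbols of w are all a's and |xy| ≤ p, y lies entirely in the leading a-block: y = a^k for some k with 1 ≤ k ≤ p.
Pump with i = 2: xy^2z = a^{p+k} b^p. Now n = p+k > p = m, so the condition n ≤ m fails. Thus xy^2z ∉ L.
Contradiction. Therefore L is not regular.

a^{p+k} b^p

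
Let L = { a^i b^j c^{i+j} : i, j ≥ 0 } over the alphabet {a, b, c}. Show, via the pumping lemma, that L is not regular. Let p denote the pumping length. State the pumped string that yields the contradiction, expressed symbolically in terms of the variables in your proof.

Toward a contradiction, assume L is regular with pumping length p.
Take w = a^p b^p c^{2p} ∈ L (with i=j=p, i+j=2p), |w| = 4p ≥ p.
Write w = xyz as guaranteed by the lemma, with |xy| ≤ p and |y| > 0.
Since the first p symbols of w are all a's and |xy| ≤ p, y lies entirely in the leading a-block: y = a^k for some k with 1 ≤ k ≤ p.
Consider xy^2z = a^{p+k} b^p c^{2p}. Now the a- and b-counts sum to 2p+k, but the c-count is 2p ≠ 2p+k. So xy^2z ∉ L.
Contradiction. Therefore L is not regular.

a^{p+k} b^p c^{2p}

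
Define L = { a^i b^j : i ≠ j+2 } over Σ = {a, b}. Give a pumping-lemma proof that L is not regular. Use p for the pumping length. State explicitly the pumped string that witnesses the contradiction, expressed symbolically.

Toward a contradiction, assume L is regular with pumping length p.
Choose w = a^p b^{p+p!-2}. Since p ≠ (p+p!-2)+2 = p+p!, w ∈ L; and |w| ≥ p.
By the pumping lemma, w = xyz with |xy| ≤ p and |y| > 0.
The first p characters of w are a's, so xy (and hence y) consists only of a's. Write y = a^k, 1 ≤ k ≤ p.
Since 1 ≤ k ≤ p, k divides p!; set t = 1 + p!/k. Then xy^t z has p + (p!/k)·k = p + p! copies of a. Now the a-count is p+p! and (b-count)+2 = (p+p!-2)+2 = p+p!, so i ≠ j+2 fails. So xy^t z = a^{p+p!} b^{p+p!-2} ∉ L.
This contradicts the pumping lemma, so L is not regular.

a^{p+p!} b^{p+p!-2}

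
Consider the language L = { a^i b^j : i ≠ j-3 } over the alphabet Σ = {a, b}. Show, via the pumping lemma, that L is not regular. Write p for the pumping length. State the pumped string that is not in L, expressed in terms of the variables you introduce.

a^{p+p!} b^{p+p!+3}

Toward a contradiction, assume L is regular with pumping length p.
Choose w = a^p b^{p+p!+3}. Since p ≠ (p+p!+3)-3 = p+p!, w ∈ L; and |w| ≥ p.
Write w = xyz as guaranteed by the lemma, with |xy| ≤ p and |y| > 0.
Since the first p symbols of w are all a's and |xy| ≤ p, y lies entirely in the leading a-block: y = a^k for some k with 1 ≤ k ≤ p.
Since 1 ≤ k ≤ p, k divides p!; set t = 1 + p!/k. Then xy^t z has p + (p!/k)·k = p + p! copies of a. Now the a-count is p+p! and (b-count)-3 = (p+p!+3)-3 = p+p!, so i ≠ j-3 fails. So xy^t z = a^{p+p!} b^{p+p!+3} ∉ L.
This is a contradiction; hence L is not regular.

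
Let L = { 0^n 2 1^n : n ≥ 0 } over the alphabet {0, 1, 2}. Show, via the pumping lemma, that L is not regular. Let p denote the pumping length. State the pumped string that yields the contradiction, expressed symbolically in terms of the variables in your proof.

0^{p+k} 2 1^p

Toward a contradiction, assume L is regular with pumping length p.
Take w = 0^p 2 1^p ∈ L with |w| = 2p+1 ≥ p.
Write w = xyz as guaranteed by the lemma, with |xy| ≤ p and |y| ≥ 1.
Because |xy| ≤ p and w begins with p copies of 0, we have y = 0^k with 1 ≤ k ≤ p.
Pump with i = 2: xy^2z = 0^{p+k} 2 1^p, which would require p+k = p. But k ≥ 1, so xy^2z ∉ L.
This contradicts the pumping lemma, so L is not regular.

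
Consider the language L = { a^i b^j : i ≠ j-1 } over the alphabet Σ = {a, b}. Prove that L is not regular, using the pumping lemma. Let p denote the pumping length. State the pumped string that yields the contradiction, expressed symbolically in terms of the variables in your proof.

a^{p+p!} b^{p+p!+1}

Assume L is regular. Let p be the pumping length given by the pumping lemma.
Choose w = a^p b^{p+p!+1}. Since p ≠ (p+p!+1)-1 = p+p!, w ∈ L; and |w| ≥ p.
Write w = xyz as guaranteed by the lemma, with |xy| ≤ p and |y| > 0.
The first p characters of w are a's, so xy (and hence y) consists only of a's. Write y = a^k, 1 ≤ k ≤ p.
Since 1 ≤ k ≤ p, k divides p!; set t = 1 + p!/k. Then xy^t z has p + (p!/k)·k = p + p! copies of a. Now the a-count is p+p! and (b-count)-1 = (p+p!+1)-1 = p+p!, so i ≠ j-1 fails. So xy^t z = a^{p+p!} b^{p+p!+1} ∉ L.
This is a contradiction; hence L is not regular.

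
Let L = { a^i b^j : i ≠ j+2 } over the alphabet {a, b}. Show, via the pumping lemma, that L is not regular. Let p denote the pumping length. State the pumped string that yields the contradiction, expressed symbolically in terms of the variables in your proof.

a^{p+p!} b^{p+p!-2}

Toward a contradiction, assume L is regular with pumping length p.
Choose w = a^p b^{p+p!-2}. Since p ≠ (p+p!-2)+2 = p+p!, w ∈ L; and |w| ≥ p.
By the pumping lemma, w = xyz with |xy| ≤ p and |y| > 0.
Since the first p symbols of w are all a's and |xy| ≤ p, y lies entirely in the leading a-block: y = a^k for some k with 1 ≤ k ≤ p.
Since 1 ≤ k ≤ p, k divides p!; set t = 1 + p!/k. Then xy^t z has p + (p!/k)·k = p + p! copies of a. Now the a-count is p+p! and (b-count)+2 = (p+p!-2)+2 = p+p!, so i ≠ j+2 fails. So xy^t z = a^{p+p!} b^{p+p!-2} ∉ L.
This is a contradiction; hence L is not regular.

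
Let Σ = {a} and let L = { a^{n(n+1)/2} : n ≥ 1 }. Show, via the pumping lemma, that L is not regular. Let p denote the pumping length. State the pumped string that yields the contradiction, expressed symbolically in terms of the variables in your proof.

a^{p(p+1)/2+k}

Toward a contradiction, assume L is regular with pumping length p.
Take w = a^{p(p+1)/2} ∈ L with |w| = p(p+1)/2 ≥ p.
Write w = xyz as guaranteed by the lemma, with |xy| ≤ p and |y| ≥ 1.
Then y = a^k for some k with 1 ≤ k ≤ p.
Pump with i = 2: xy^2z = a^{p(p+1)/2+k}. Since 1 ≤ k ≤ p, p(p+1)/2 < p(p+1)/2+k ≤ p(p+1)/2+p < (p+1)(p+2)/2, so p(p+1)/2+k is strictly between consecutive triangular numbers. So xy^2z ∉ L.
This contradicts the pumping lemma, so L is not regular.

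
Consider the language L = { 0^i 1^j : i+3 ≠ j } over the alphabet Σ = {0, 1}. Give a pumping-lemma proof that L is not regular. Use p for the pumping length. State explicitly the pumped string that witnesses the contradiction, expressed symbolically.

0^{p+p!} 1^{p+p!+3}

Assume L is regular. Let p be the pumping length given by the pumping lemma.
Choose w = 0^p 1^{p+p!+3}. Since p ≠ (p+p!+3)-3 = p+p!, w ∈ L; and |w| ≥ p.
Write w = xyz as guaranteed by the lemma, with |xy| ≤ p and y is nonempty.
Because |xy| ≤ p and w begins with p copies of 0, we have y = 0^k with 1 ≤ k ≤ p.
Since 1 ≤ k ≤ p, k divides p!; set t = 1 + p!/k. Then xy^t z has p + (p!/k)·k = p + p! copies of 0. Now the 0-count is p+p! and (1-count)-3 = (p+p!+3)-3 = p+p!, so i+3 ≠ j fails. So xy^t z = 0^{p+p!} 1^{p+p!+3} ∉ L.
This is a contradiction; hence L is not regular.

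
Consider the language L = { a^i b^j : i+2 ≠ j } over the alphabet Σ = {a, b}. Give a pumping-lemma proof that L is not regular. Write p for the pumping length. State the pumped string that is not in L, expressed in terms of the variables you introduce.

a^{p+p!} b^{p+p!+2}

Suppose for contradiction that L is regular, and let p be the pumping length.
Choose w = a^p b^{p+p!+2}. Since p ≠ (p+p!+2)-2 = p+p!, w ∈ L; and |w| ≥ p.
The pumping lemma gives a decomposition w = xyz where |xy| ≤ p and |y| > 0.
Since the first p symbols of w are all a's and |xy| ≤ p, y lies entirely in the leading a-block: y = a^k for some k with 1 ≤ k ≤ p.
Since 1 ≤ k ≤ p, k divides p!; set t = 1 + p!/k. Then xy^t z has p + (p!/k)·k = p + p! copies of a. Now the a-count is p+p! and (b-count)-2 = (p+p!+2)-2 = p+p!, so i+2 ≠ j fails. So xy^t z = a^{p+p!} b^{p+p!+2} ∉ L.
This contradicts the pumping lemma, so L is not regular.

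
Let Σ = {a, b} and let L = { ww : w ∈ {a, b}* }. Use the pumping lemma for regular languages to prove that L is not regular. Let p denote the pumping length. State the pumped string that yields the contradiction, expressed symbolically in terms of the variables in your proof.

a^{p+k} b^p a^p b^p

Assume L is regular; let p be its pumping constant.
Take w = a^p b^p a^p b^p = uu where u = a^pb^p; then w ∈ L and |w| = 4p ≥ p.
By the pumping lemma, w = xyz with |xy| ≤ p and |y| ≥ 1.
Because |xy| ≤ p and w begins with p copies of a, we have y = a^k with 1 ≤ k ≤ p.
Pump with i = 2: xy^2z = a^{p+k} b^p a^p b^p, of length 4p+k. Suppose this equals vv. The string starts with a and ends with b, so v does too; thus the boundary between the two copies of v is a b→a transition. There is exactly one such transition, at position 2p+k, so |v| = 2p+k and |vv| = 4p+2k ≠ 4p+k since k ≥ 1. So xy^2z ∉ L.
Contradiction. Therefore L is not regular.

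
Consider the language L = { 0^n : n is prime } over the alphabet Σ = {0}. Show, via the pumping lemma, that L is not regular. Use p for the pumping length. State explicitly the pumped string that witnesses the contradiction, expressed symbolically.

0^{q(1+k)}

Assume L is regular; let p be its pumping constant.
Let q be a prime with q ≥ p+2 (infinitely many primes exist), and take w = 0^q ∈ L with |w| = q ≥ p.
Write w = xyz as guaranteed by the lemma, with |xy| ≤ p and y is nonempty.
Then y = 0^k for some k with 1 ≤ k ≤ p.
Since 1 ≤ k ≤ p, |xz| = q-k. Pump with i = q+1: |xy^{q+1}z| = (q-k)+(q+1)k = q+qk = q(1+k), which is composite (both factors ≥ 2). So xy^{q+1}z = 0^{q(1+k)} ∉ L.
This contradicts the pumping lemma, so L is not regular.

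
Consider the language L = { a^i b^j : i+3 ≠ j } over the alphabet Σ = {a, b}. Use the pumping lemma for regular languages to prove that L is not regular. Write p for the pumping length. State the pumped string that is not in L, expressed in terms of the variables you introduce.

a^{p+p!} b^{p+p!+3}

Assume L is regular; let p be its pumping constant.
Choose w = a^p b^{p+p!+3}. Since p ≠ (p+p!+3)-3 = p+p!, w ∈ L; and |w| ≥ p.
By the pumping lemma, w = xyz with |xy| ≤ p and |y| > 0.
Since the first p symbols of w are all a's and |xy| ≤ p, y lies entirely in the leading a-block: y = a^k for some k with 1 ≤ k ≤ p.
Since 1 ≤ k ≤ p, k divides p!; set t = 1 + p!/k. Then xy^t z has p + (p!/k)·k = p + p! copies of a. Now the a-count is p+p! and (b-count)-3 = (p+p!+3)-3 = p+p!, so i+3 ≠ j fails. So xy^t z = a^{p+p!} b^{p+p!+3} ∉ L.
Contradiction. Therefore L is not regular.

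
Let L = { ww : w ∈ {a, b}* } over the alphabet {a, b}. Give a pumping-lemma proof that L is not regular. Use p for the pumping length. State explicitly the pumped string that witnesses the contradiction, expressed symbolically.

Toward a contradiction, assume L is regular with pumping length p.
Take w = a^p b^p a^p b^p = uu where u = a^pb^p; then w ∈ L and |w| = 4p ≥ p.
Write w = xyz as guaranteed by the lemma, with |xy| ≤ p and y is nonempty.
Because |xy| ≤ p and w begins with p copies of a, we have y = a^k with 1 ≤ k ≤ p.
Pump with i = 2: xy^2z = a^{p+k} b^p a^p b^p, of length 4p+k. Suppose this equals vv. The string starts with a and ends with b, so v does too; thus the boundary between the two copies of v is a b→a transition. There is exactly one such transition, at position 2p+k, so |v| = 2p+k and |vv| = 4p+2k ≠ 4p+k since k ≥ 1. So xy^2z ∉ L.
Contradiction. Therefore L is not regular.

a^{p+k} b^p a^p b^p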